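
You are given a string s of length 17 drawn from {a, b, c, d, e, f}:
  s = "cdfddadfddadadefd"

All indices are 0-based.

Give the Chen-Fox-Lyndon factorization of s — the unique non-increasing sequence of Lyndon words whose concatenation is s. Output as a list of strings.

emit factor 1: 'cdfdd' (i=0, period=5)
emit factor 2: 'adfdd' (i=5, period=5)
emit factor 3: 'adadefd' (i=10, period=7)

["cdfdd", "adfdd", "adadefd"]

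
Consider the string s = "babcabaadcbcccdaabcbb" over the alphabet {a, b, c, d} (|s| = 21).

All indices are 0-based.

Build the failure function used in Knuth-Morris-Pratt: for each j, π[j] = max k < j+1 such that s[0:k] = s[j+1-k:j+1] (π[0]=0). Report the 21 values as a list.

π[0] = 0
j=1 s[j]='a': π[1]=0 (border '')
j=2 s[j]='b': π[2]=1 (border 'b')
j=3 s[j]='c': k: 1→0; π[3]=0 (border '')
j=4 s[j]='a': π[4]=0 (border '')
j=5 s[j]='b': π[5]=1 (border 'b')
j=6 s[j]='a': π[6]=2 (border 'ba')
j=7 s[j]='a': k: 2→0; π[7]=0 (border '')
j=8 s[j]='d': π[8]=0 (border '')
j=9 s[j]='c': π[9]=0 (border '')
j=10 s[j]='b': π[10]=1 (border 'b')
j=11 s[j]='c': k: 1→0; π[11]=0 (border '')
j=12 s[j]='c': π[12]=0 (border '')
j=13 s[j]='c': π[13]=0 (border '')
j=14 s[j]='d': π[14]=0 (border '')
j=15 s[j]='a': π[15]=0 (border '')
j=16 s[j]='a': π[16]=0 (border '')
j=17 s[j]='b': π[17]=1 (border 'b')
j=18 s[j]='c': k: 1→0; π[18]=0 (border '')
j=19 s[j]='b': π[19]=1 (border 'b')
j=20 s[j]='b': k: 1→0; π[20]=1 (border 'b')

[0, 0, 1, 0, 0, 1, 2, 0, 0, 0, 1, 0, 0, 0, 0, 0, 0, 1, 0, 1, 1]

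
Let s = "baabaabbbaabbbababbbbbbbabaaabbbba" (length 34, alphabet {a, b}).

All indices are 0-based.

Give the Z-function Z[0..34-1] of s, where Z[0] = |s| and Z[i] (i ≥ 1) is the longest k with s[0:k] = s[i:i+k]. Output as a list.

Z[0]=34
i=1: fresh scan; Z[1]=0
i=2: fresh scan; Z[2]=0
i=3: fresh scan; Z[3]=4 extend→box=[3,7)
i=4: min(r-i=3, Z[1]=0)=0; Z[4]=0
i=5: min(r-i=2, Z[2]=0)=0; Z[5]=0
i=6: min(r-i=1, Z[3]=4)=1; Z[6]=1
i=7: fresh scan; Z[7]=1 extend→box=[7,8)
i=8: fresh scan; Z[8]=4 extend→box=[8,12)
i=9: min(r-i=3, Z[1]=0)=0; Z[9]=0
i=10: min(r-i=2, Z[2]=0)=0; Z[10]=0
i=11: min(r-i=1, Z[3]=4)=1; Z[11]=1
i=12: fresh scan; Z[12]=1 extend→box=[12,13)
i=13: fresh scan; Z[13]=2 extend→box=[13,15)
i=14: min(r-i=1, Z[1]=0)=0; Z[14]=0
i=15: fresh scan; Z[15]=2 extend→box=[15,17)
i=16: min(r-i=1, Z[1]=0)=0; Z[16]=0
i=17: fresh scan; Z[17]=1 extend→box=[17,18)
i=18: fresh scan; Z[18]=1 extend→box=[18,19)
i=19: fresh scan; Z[19]=1 extend→box=[19,20)
i=20: fresh scan; Z[20]=1 extend→box=[20,21)
i=21: fresh scan; Z[21]=1 extend→box=[21,22)
i=22: fresh scan; Z[22]=1 extend→box=[22,23)
i=23: fresh scan; Z[23]=2 extend→box=[23,25)
i=24: min(r-i=1, Z[1]=0)=0; Z[24]=0
i=25: fresh scan; Z[25]=3 extend→box=[25,28)
i=26: min(r-i=2, Z[1]=0)=0; Z[26]=0
i=27: min(r-i=1, Z[2]=0)=0; Z[27]=0
i=28: fresh scan; Z[28]=0
i=29: fresh scan; Z[29]=1 extend→box=[29,30)
i=30: fresh scan; Z[30]=1 extend→box=[30,31)
i=31: fresh scan; Z[31]=1 extend→box=[31,32)
i=32: fresh scan; Z[32]=2 extend→box=[32,34)
i=33: min(r-i=1, Z[1]=0)=0; Z[33]=0

[34, 0, 0, 4, 0, 0, 1, 1, 4, 0, 0, 1, 1, 2, 0, 2, 0, 1, 1, 1, 1, 1, 1, 2, 0, 3, 0, 0, 0, 1, 1, 1, 2, 0]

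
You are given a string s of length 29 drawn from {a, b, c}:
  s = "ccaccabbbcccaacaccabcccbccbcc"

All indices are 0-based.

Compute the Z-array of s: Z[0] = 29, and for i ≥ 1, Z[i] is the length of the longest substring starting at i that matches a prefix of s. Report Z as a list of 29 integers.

[29, 1, 0, 3, 1, 0, 0, 0, 0, 2, 3, 1, 0, 0, 1, 0, 3, 1, 0, 0, 2, 2, 1, 0, 2, 1, 0, 2, 1]

Z[0]=29
i=1: outside box; Z[1]=1 extend→box=[1,2)
i=2: outside box; Z[2]=0
i=3: outside box; Z[3]=3 extend→box=[3,6)
i=4: min(r-i=2, Z[1]=1)=1; Z[4]=1
i=5: min(r-i=1, Z[2]=0)=0; Z[5]=0
i=6: outside box; Z[6]=0
i=7: outside box; Z[7]=0
i=8: outside box; Z[8]=0
i=9: outside box; Z[9]=2 extend→box=[9,11)
i=10: min(r-i=1, Z[1]=1)=1; Z[10]=3 extend→box=[10,13)
i=11: min(r-i=2, Z[1]=1)=1; Z[11]=1
i=12: min(r-i=1, Z[2]=0)=0; Z[12]=0
i=13: outside box; Z[13]=0
i=14: outside box; Z[14]=1 extend→box=[14,15)
i=15: outside box; Z[15]=0
i=16: outside box; Z[16]=3 extend→box=[16,19)
i=17: min(r-i=2, Z[1]=1)=1; Z[17]=1
i=18: min(r-i=1, Z[2]=0)=0; Z[18]=0
i=19: outside box; Z[19]=0
i=20: outside box; Z[20]=2 extend→box=[20,22)
i=21: min(r-i=1, Z[1]=1)=1; Z[21]=2 extend→box=[21,23)
i=22: min(r-i=1, Z[1]=1)=1; Z[22]=1
i=23: outside box; Z[23]=0
i=24: outside box; Z[24]=2 extend→box=[24,26)
i=25: min(r-i=1, Z[1]=1)=1; Z[25]=1
i=26: outside box; Z[26]=0
i=27: outside box; Z[27]=2 extend→box=[27,29)
i=28: min(r-i=1, Z[1]=1)=1; Z[28]=1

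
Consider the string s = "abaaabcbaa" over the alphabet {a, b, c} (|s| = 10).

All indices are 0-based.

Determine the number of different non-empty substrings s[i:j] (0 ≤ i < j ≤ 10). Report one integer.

43

rank→(start, suffix):
  0 → (9, 'a')
  1 → (8, 'aa')
  2 → (2, 'aaabcbaa')
  3 → (3, 'aabcbaa')
  4 → (0, 'abaaabcbaa')
  5 → (4, 'abcbaa')
  6 → (7, 'baa')
  7 → (1, 'baaabcbaa')
  8 → (5, 'bcbaa')
  9 → (6, 'cbaa')

SA = [9, 8, 2, 3, 0, 4, 7, 1, 5, 6]
rank  pair      lcp
   1  s[9:],s[8:]  1  'a'
   2  s[8:],s[2:]  2  'aa'
   3  s[2:],s[3:]  2  'aa'
   4  s[3:],s[0:]  1  'a'
   5  s[0:],s[4:]  2  'ab'
   6  s[4:],s[7:]  0  ''
   7  s[7:],s[1:]  3  'baa'
   8  s[1:],s[5:]  1  'b'
   9  s[5:],s[6:]  0  ''

n(n+1)/2 = 10·11/2 = 55
Σ LCP = 0 + 1 + 2 + 2 + 1 + 2 + 0 + 3 + 1 + 0 = 12
distinct = 55 − 12 = 43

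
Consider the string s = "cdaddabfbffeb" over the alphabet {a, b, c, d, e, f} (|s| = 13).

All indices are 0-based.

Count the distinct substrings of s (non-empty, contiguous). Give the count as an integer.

82

rank→(start, suffix):
  0 → (5, 'abfbffeb')
  1 → (2, 'addabfbffeb')
  2 → (12, 'b')
  3 → (6, 'bfbffeb')
  4 → (8, 'bffeb')
  5 → (0, 'cdaddabfbffeb')
  6 → (4, 'dabfbffeb')
  7 → (1, 'daddabfbffeb')
  8 → (3, 'ddabfbffeb')
  9 → (11, 'eb')
  10 → (7, 'fbffeb')
  11 → (10, 'feb')
  12 → (9, 'ffeb')

SA = [5, 2, 12, 6, 8, 0, 4, 1, 3, 11, 7, 10, 9]
[i] adj suffixes → lcp
  [1] 5/2 → 1 ('a')
  [2] 2/12 → 0 ('')
  [3] 12/6 → 1 ('b')
  [4] 6/8 → 2 ('bf')
  [5] 8/0 → 0 ('')
  [6] 0/4 → 0 ('')
  [7] 4/1 → 2 ('da')
  [8] 1/3 → 1 ('d')
  [9] 3/11 → 0 ('')
  [10] 11/7 → 0 ('')
  [11] 7/10 → 1 ('f')
  [12] 10/9 → 1 ('f')

n(n+1)/2 = 13·14/2 = 91
Σ LCP = 0 + 1 + 0 + 1 + 2 + 0 + 0 + 2 + 1 + 0 + 0 + 1 + 1 = 9
distinct = 91 − 9 = 82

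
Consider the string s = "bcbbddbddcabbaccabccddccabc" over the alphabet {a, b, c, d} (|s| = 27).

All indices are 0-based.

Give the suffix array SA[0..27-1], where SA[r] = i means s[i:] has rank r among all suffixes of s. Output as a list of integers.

rank | idx | suffix
   0 |  10 | abbaccabccddccabc
   1 |  24 | abc
   2 |  16 | abccddccabc
   3 |  13 | accabccddccabc
   4 |  12 | baccabccddccabc
   5 |  11 | bbaccabccddccabc
   6 |   2 | bbddbddcabbaccabccddccabc
   7 |  25 | bc
   8 |   0 | bcbbddbddcabbaccabccddccabc
   9 |  17 | bccddccabc
  10 |   3 | bddbddcabbaccabccddccabc
  11 |   6 | bddcabbaccabccddccabc
  12 |  26 | c
  13 |   9 | cabbaccabccddccabc
  14 |  23 | cabc
  15 |  15 | cabccddccabc
  16 |   1 | cbbddbddcabbaccabccddccabc
  17 |  22 | ccabc
  18 |  14 | ccabccddccabc
  19 |  18 | ccddccabc
  20 |  19 | cddccabc
  21 |   5 | dbddcabbaccabccddccabc
  22 |   8 | dcabbaccabccddccabc
  23 |  21 | dccabc
  24 |   4 | ddbddcabbaccabccddccabc
  25 |   7 | ddcabbaccabccddccabc
  26 |  20 | ddccabc

[10, 24, 16, 13, 12, 11, 2, 25, 0, 17, 3, 6, 26, 9, 23, 15, 1, 22, 14, 18, 19, 5, 8, 21, 4, 7, 20]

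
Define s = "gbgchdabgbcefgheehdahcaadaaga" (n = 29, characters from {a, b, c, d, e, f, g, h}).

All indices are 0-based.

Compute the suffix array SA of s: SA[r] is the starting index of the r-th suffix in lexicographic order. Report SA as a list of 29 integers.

[28, 22, 25, 6, 23, 26, 19, 9, 7, 1, 21, 10, 3, 24, 5, 18, 15, 11, 16, 12, 27, 8, 0, 2, 13, 20, 4, 17, 14]

sorted suffixes:
  #0 SA[0]=28  'a'
  #1 SA[1]=22  'aadaaga'
  #2 SA[2]=25  'aaga'
  #3 SA[3]=6  'abgbcefgheehdahcaadaaga'
  #4 SA[4]=23  'adaaga'
  #5 SA[5]=26  'aga'
  #6 SA[6]=19  'ahcaadaaga'
  #7 SA[7]=9  'bcefgheehdahcaadaaga'
  #8 SA[8]=7  'bgbcefgheehdahcaadaaga'
  #9 SA[9]=1  'bgchdabgbcefgheehdahcaadaaga'
  #10 SA[10]=21  'caadaaga'
  #11 SA[11]=10  'cefgheehdahcaadaaga'
  #12 SA[12]=3  'chdabgbcefgheehdahcaadaaga'
  #13 SA[13]=24  'daaga'
  #14 SA[14]=5  'dabgbcefgheehdahcaadaaga'
  #15 SA[15]=18  'dahcaadaaga'
  #16 SA[16]=15  'eehdahcaadaaga'
  #17 SA[17]=11  'efgheehdahcaadaaga'
  #18 SA[18]=16  'ehdahcaadaaga'
  #19 SA[19]=12  'fgheehdahcaadaaga'
  #20 SA[20]=27  'ga'
  #21 SA[21]=8  'gbcefgheehdahcaadaaga'
  #22 SA[22]=0  'gbgchdabgbcefgheehdahcaadaaga'
  #23 SA[23]=2  'gchdabgbcefgheehdahcaadaaga'
  #24 SA[24]=13  'gheehdahcaadaaga'
  #25 SA[25]=20  'hcaadaaga'
  #26 SA[26]=4  'hdabgbcefgheehdahcaadaaga'
  #27 SA[27]=17  'hdahcaadaaga'
  #28 SA[28]=14  'heehdahcaadaaga'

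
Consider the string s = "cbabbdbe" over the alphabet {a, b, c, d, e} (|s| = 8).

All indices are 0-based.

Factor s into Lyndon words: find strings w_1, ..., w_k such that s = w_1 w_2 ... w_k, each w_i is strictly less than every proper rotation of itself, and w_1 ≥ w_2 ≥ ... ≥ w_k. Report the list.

emit factor 1: 'c' (i=0, period=1)
emit factor 2: 'b' (i=1, period=1)
emit factor 3: 'abbdbe' (i=2, period=6)

["c", "b", "abbdbe"]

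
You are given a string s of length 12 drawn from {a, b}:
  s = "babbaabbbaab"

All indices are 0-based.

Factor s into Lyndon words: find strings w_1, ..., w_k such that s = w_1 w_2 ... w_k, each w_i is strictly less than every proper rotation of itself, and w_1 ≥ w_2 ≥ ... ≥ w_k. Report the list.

emit factor 1: 'b' (i=0, period=1)
emit factor 2: 'abb' (i=1, period=3)
emit factor 3: 'aabbb' (i=4, period=5)
emit factor 4: 'aab' (i=9, period=3)

["b", "abb", "aabbb", "aab"]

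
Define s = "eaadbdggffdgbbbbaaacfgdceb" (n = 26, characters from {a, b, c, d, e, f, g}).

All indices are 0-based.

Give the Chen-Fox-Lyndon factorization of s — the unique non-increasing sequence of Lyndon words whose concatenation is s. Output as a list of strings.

["e", "aadbdggffdgbbbb", "aaacfgdceb"]

emit factor 1: 'e' (i=0, period=1)
emit factor 2: 'aadbdggffdgbbbb' (i=1, period=15)
emit factor 3: 'aaacfgdceb' (i=16, period=10)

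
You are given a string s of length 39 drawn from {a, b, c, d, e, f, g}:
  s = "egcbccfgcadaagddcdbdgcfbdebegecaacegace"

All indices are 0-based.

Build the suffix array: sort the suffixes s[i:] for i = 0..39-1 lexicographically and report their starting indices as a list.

[31, 11, 36, 32, 9, 12, 3, 23, 18, 26, 30, 8, 2, 4, 16, 37, 33, 21, 5, 10, 17, 15, 14, 24, 19, 38, 25, 29, 34, 0, 27, 22, 6, 35, 7, 1, 20, 13, 28]

rank | idx | suffix
   0 |  31 | aacegace
   1 |  11 | aagddcdbdgcfbdebegecaacegace
   2 |  36 | ace
   3 |  32 | acegace
   4 |   9 | adaagddcdbdgcfbdebegecaacegace
   5 |  12 | agddcdbdgcfbdebegecaacegace
   6 |   3 | bccfgcadaagddcdbdgcfbdebegecaacegace
   7 |  23 | bdebegecaacegace
   8 |  18 | bdgcfbdebegecaacegace
   9 |  26 | begecaacegace
  10 |  30 | caacegace
  11 |   8 | cadaagddcdbdgcfbdebegecaacegace
  12 |   2 | cbccfgcadaagddcdbdgcfbdebegecaacegace
  13 |   4 | ccfgcadaagddcdbdgcfbdebegecaacegace
  14 |  16 | cdbdgcfbdebegecaacegace
  15 |  37 | ce
  16 |  33 | cegace
  17 |  21 | cfbdebegecaacegace
  18 |   5 | cfgcadaagddcdbdgcfbdebegecaacegace
  19 |  10 | daagddcdbdgcfbdebegecaacegace
  20 |  17 | dbdgcfbdebegecaacegace
  21 |  15 | dcdbdgcfbdebegecaacegace
  22 |  14 | ddcdbdgcfbdebegecaacegace
  23 |  24 | debegecaacegace
  24 |  19 | dgcfbdebegecaacegace
  25 |  38 | e
  26 |  25 | ebegecaacegace
  27 |  29 | ecaacegace
  28 |  34 | egace
  29 |   0 | egcbccfgcadaagddcdbdgcfbdebegecaacegace
  30 |  27 | egecaacegace
  31 |  22 | fbdebegecaacegace
  32 |   6 | fgcadaagddcdbdgcfbdebegecaacegace
  33 |  35 | gace
  34 |   7 | gcadaagddcdbdgcfbdebegecaacegace
  35 |   1 | gcbccfgcadaagddcdbdgcfbdebegecaacegace
  36 |  20 | gcfbdebegecaacegace
  37 |  13 | gddcdbdgcfbdebegecaacegace
  38 |  28 | gecaacegace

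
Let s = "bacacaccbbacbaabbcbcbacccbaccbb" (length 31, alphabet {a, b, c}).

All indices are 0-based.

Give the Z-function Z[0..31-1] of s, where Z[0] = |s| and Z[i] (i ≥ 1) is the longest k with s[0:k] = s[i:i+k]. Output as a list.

[31, 0, 0, 0, 0, 0, 0, 0, 1, 3, 0, 0, 2, 0, 0, 1, 1, 0, 1, 0, 3, 0, 0, 0, 0, 3, 0, 0, 0, 1, 1]

Z[0]=31
i=1: outside box; Z[1]=0
i=2: outside box; Z[2]=0
i=3: outside box; Z[3]=0
i=4: outside box; Z[4]=0
i=5: outside box; Z[5]=0
i=6: outside box; Z[6]=0
i=7: outside box; Z[7]=0
i=8: outside box; Z[8]=1 scan→box=[8,9)
i=9: outside box; Z[9]=3 scan→box=[9,12)
i=10: min(r-i=2, Z[1]=0)=0; Z[10]=0
i=11: min(r-i=1, Z[2]=0)=0; Z[11]=0
i=12: outside box; Z[12]=2 scan→box=[12,14)
i=13: min(r-i=1, Z[1]=0)=0; Z[13]=0
i=14: outside box; Z[14]=0
i=15: outside box; Z[15]=1 scan→box=[15,16)
i=16: outside box; Z[16]=1 scan→box=[16,17)
i=17: outside box; Z[17]=0
i=18: outside box; Z[18]=1 scan→box=[18,19)
i=19: outside box; Z[19]=0
i=20: outside box; Z[20]=3 scan→box=[20,23)
i=21: min(r-i=2, Z[1]=0)=0; Z[21]=0
i=22: min(r-i=1, Z[2]=0)=0; Z[22]=0
i=23: outside box; Z[23]=0
i=24: outside box; Z[24]=0
i=25: outside box; Z[25]=3 scan→box=[25,28)
i=26: min(r-i=2, Z[1]=0)=0; Z[26]=0
i=27: min(r-i=1, Z[2]=0)=0; Z[27]=0
i=28: outside box; Z[28]=0
i=29: outside box; Z[29]=1 scan→box=[29,30)
i=30: outside box; Z[30]=1 scan→box=[30,31)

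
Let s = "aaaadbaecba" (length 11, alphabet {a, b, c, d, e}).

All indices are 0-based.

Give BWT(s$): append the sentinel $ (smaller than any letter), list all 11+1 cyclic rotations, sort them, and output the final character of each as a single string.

ab$aaabcdeaa

rank  rotation      last
    0  $aaaadbaecba  a
    1  a$aaaadbaecb  b
    2  aaaadbaecba$  $
    3  aaadbaecba$a  a
    4  aadbaecba$aa  a
    5  adbaecba$aaa  a
    6  aecba$aaaadb  b
    7  ba$aaaadbaec  c
    8  baecba$aaaad  d
    9  cba$aaaadbae  e
   10  dbaecba$aaaa  a
   11  ecba$aaaadba  a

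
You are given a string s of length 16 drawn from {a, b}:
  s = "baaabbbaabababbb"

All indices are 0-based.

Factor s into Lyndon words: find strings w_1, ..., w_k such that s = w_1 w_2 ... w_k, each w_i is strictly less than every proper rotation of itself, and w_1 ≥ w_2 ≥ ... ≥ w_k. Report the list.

["b", "aaabbbaabababbb"]

emit factor 1: 'b' (i=0, period=1)
emit factor 2: 'aaabbbaabababbb' (i=1, period=15)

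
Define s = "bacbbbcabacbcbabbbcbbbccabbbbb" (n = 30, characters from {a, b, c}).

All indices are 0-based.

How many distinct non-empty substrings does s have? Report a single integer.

sorted suffixes:
  #0 SA[0]=7  'abacbcbabbbcbbbccabbbbb'
  #1 SA[1]=24  'abbbbb'
  #2 SA[2]=14  'abbbcbbbccabbbbb'
  #3 SA[3]=1  'acbbbcabacbcbabbbcbbbccabbbbb'
  #4 SA[4]=9  'acbcbabbbcbbbccabbbbb'
  #5 SA[5]=29  'b'
  #6 SA[6]=13  'babbbcbbbccabbbbb'
  #7 SA[7]=0  'bacbbbcabacbcbabbbcbbbccabbbbb'
  #8 SA[8]=8  'bacbcbabbbcbbbccabbbbb'
  #9 SA[9]=28  'bb'
  #10 SA[10]=27  'bbb'
  #11 SA[11]=26  'bbbb'
  #12 SA[12]=25  'bbbbb'
  #13 SA[13]=3  'bbbcabacbcbabbbcbbbccabbbbb'
  #14 SA[14]=15  'bbbcbbbccabbbbb'
  #15 SA[15]=19  'bbbccabbbbb'
  #16 SA[16]=4  'bbcabacbcbabbbcbbbccabbbbb'
  #17 SA[17]=16  'bbcbbbccabbbbb'
  #18 SA[18]=20  'bbccabbbbb'
  #19 SA[19]=5  'bcabacbcbabbbcbbbccabbbbb'
  #20 SA[20]=11  'bcbabbbcbbbccabbbbb'
  #21 SA[21]=17  'bcbbbccabbbbb'
  #22 SA[22]=21  'bccabbbbb'
  #23 SA[23]=6  'cabacbcbabbbcbbbccabbbbb'
  #24 SA[24]=23  'cabbbbb'
  #25 SA[25]=12  'cbabbbcbbbccabbbbb'
  #26 SA[26]=2  'cbbbcabacbcbabbbcbbbccabbbbb'
  #27 SA[27]=18  'cbbbccabbbbb'
  #28 SA[28]=10  'cbcbabbbcbbbccabbbbb'
  #29 SA[29]=22  'ccabbbbb'

SA = [7, 24, 14, 1, 9, 29, 13, 0, 8, 28, 27, 26, 25, 3, 15, 19, 4, 16, 20, 5, 11, 17, 21, 6, 23, 12, 2, 18, 10, 22]
i: (SA[i-1],SA[i]) lcp shared
  1: (7,24) 2 'ab'
  2: (24,14) 4 'abbb'
  3: (14,1) 1 'a'
  4: (1,9) 3 'acb'
  5: (9,29) 0 ''
  6: (29,13) 1 'b'
  7: (13,0) 2 'ba'
  8: (0,8) 4 'bacb'
  9: (8,28) 1 'b'
  10: (28,27) 2 'bb'
  11: (27,26) 3 'bbb'
  12: (26,25) 4 'bbbb'
  13: (25,3) 3 'bbb'
  14: (3,15) 4 'bbbc'
  15: (15,19) 4 'bbbc'
  16: (19,4) 2 'bb'
  17: (4,16) 3 'bbc'
  18: (16,20) 3 'bbc'
  19: (20,5) 1 'b'
  20: (5,11) 2 'bc'
  21: (11,17) 3 'bcb'
  22: (17,21) 2 'bc'
  23: (21,6) 0 ''
  24: (6,23) 3 'cab'
  25: (23,12) 1 'c'
  26: (12,2) 2 'cb'
  27: (2,18) 5 'cbbbc'
  28: (18,10) 2 'cb'
  29: (10,22) 1 'c'

n(n+1)/2 = 30·31/2 = 465
Σ LCP = 0 + 2 + 4 + 1 + 3 + 0 + 1 + 2 + 4 + 1 + 2 + 3 + 4 + 3 + 4 + 4 + 2 + 3 + 3 + 1 + 2 + 3 + 2 + 0 + 3 + 1 + 2 + 5 + 2 + 1 = 68
distinct = 465 − 68 = 397

397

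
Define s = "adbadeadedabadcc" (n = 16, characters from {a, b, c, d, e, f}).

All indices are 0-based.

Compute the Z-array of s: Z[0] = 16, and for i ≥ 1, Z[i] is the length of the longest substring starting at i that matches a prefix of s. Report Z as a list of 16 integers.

Z[0]=16
i=1: i≥r, start 0; Z[1]=0
i=2: i≥r, start 0; Z[2]=0
i=3: i≥r, start 0; Z[3]=2 grow→box=[3,5)
i=4: min(r-i=1, Z[1]=0)=0; Z[4]=0
i=5: i≥r, start 0; Z[5]=0
i=6: i≥r, start 0; Z[6]=2 grow→box=[6,8)
i=7: min(r-i=1, Z[1]=0)=0; Z[7]=0
i=8: i≥r, start 0; Z[8]=0
i=9: i≥r, start 0; Z[9]=0
i=10: i≥r, start 0; Z[10]=1 grow→box=[10,11)
i=11: i≥r, start 0; Z[11]=0
i=12: i≥r, start 0; Z[12]=2 grow→box=[12,14)
i=13: min(r-i=1, Z[1]=0)=0; Z[13]=0
i=14: i≥r, start 0; Z[14]=0
i=15: i≥r, start 0; Z[15]=0

[16, 0, 0, 2, 0, 0, 2, 0, 0, 0, 1, 0, 2, 0, 0, 0]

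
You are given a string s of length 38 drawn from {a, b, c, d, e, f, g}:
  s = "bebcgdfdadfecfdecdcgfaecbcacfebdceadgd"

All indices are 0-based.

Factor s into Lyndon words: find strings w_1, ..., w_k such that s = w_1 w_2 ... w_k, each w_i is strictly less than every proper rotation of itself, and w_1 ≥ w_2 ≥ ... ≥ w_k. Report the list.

emit factor 1: 'be' (i=0, period=2)
emit factor 2: 'bcgdfd' (i=2, period=6)
emit factor 3: 'adfecfdecdcgfaecbc' (i=8, period=18)
emit factor 4: 'acfebdceadgd' (i=26, period=12)

["be", "bcgdfd", "adfecfdecdcgfaecbc", "acfebdceadgd"]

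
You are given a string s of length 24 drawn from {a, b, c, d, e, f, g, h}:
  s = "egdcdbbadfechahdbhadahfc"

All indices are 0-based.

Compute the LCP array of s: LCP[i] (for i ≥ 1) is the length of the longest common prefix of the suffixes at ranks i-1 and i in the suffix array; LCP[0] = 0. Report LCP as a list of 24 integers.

[0, 2, 1, 2, 0, 1, 1, 0, 1, 1, 0, 1, 2, 1, 1, 0, 1, 0, 1, 0, 0, 2, 1, 1]

rank→(start, suffix):
  0 → (18, 'adahfc')
  1 → (7, 'adfechahdbhadahfc')
  2 → (13, 'ahdbhadahfc')
  3 → (20, 'ahfc')
  4 → (6, 'badfechahdbhadahfc')
  5 → (5, 'bbadfechahdbhadahfc')
  6 → (16, 'bhadahfc')
  7 → (23, 'c')
  8 → (3, 'cdbbadfechahdbhadahfc')
  9 → (11, 'chahdbhadahfc')
  10 → (19, 'dahfc')
  11 → (4, 'dbbadfechahdbhadahfc')
  12 → (15, 'dbhadahfc')
  13 → (2, 'dcdbbadfechahdbhadahfc')
  14 → (8, 'dfechahdbhadahfc')
  15 → (10, 'echahdbhadahfc')
  16 → (0, 'egdcdbbadfechahdbhadahfc')
  17 → (22, 'fc')
  18 → (9, 'fechahdbhadahfc')
  19 → (1, 'gdcdbbadfechahdbhadahfc')
  20 → (17, 'hadahfc')
  21 → (12, 'hahdbhadahfc')
  22 → (14, 'hdbhadahfc')
  23 → (21, 'hfc')

SA = [18, 7, 13, 20, 6, 5, 16, 23, 3, 11, 19, 4, 15, 2, 8, 10, 0, 22, 9, 1, 17, 12, 14, 21]
rank  pair      lcp
   1  s[18:],s[7:]  2  'ad'
   2  s[7:],s[13:]  1  'a'
   3  s[13:],s[20:]  2  'ah'
   4  s[20:],s[6:]  0  ''
   5  s[6:],s[5:]  1  'b'
   6  s[5:],s[16:]  1  'b'
   7  s[16:],s[23:]  0  ''
   8  s[23:],s[3:]  1  'c'
   9  s[3:],s[11:]  1  'c'
  10  s[11:],s[19:]  0  ''
  11  s[19:],s[4:]  1  'd'
  12  s[4:],s[15:]  2  'db'
  13  s[15:],s[2:]  1  'd'
  14  s[2:],s[8:]  1  'd'
  15  s[8:],s[10:]  0  ''
  16  s[10:],s[0:]  1  'e'
  17  s[0:],s[22:]  0  ''
  18  s[22:],s[9:]  1  'f'
  19  s[9:],s[1:]  0  ''
  20  s[1:],s[17:]  0  ''
  21  s[17:],s[12:]  2  'ha'
  22  s[12:],s[14:]  1  'h'
  23  s[14:],s[21:]  1  'h'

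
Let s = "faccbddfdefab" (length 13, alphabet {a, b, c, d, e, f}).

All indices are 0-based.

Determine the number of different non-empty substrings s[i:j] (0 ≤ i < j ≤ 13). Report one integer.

sorted suffixes:
  #0 SA[0]=11  'ab'
  #1 SA[1]=1  'accbddfdefab'
  #2 SA[2]=12  'b'
  #3 SA[3]=4  'bddfdefab'
  #4 SA[4]=3  'cbddfdefab'
  #5 SA[5]=2  'ccbddfdefab'
  #6 SA[6]=5  'ddfdefab'
  #7 SA[7]=8  'defab'
  #8 SA[8]=6  'dfdefab'
  #9 SA[9]=9  'efab'
  #10 SA[10]=10  'fab'
  #11 SA[11]=0  'faccbddfdefab'
  #12 SA[12]=7  'fdefab'

SA = [11, 1, 12, 4, 3, 2, 5, 8, 6, 9, 10, 0, 7]
rank  pair      lcp
   1  s[11:],s[1:]  1  'a'
   2  s[1:],s[12:]  0  ''
   3  s[12:],s[4:]  1  'b'
   4  s[4:],s[3:]  0  ''
   5  s[3:],s[2:]  1  'c'
   6  s[2:],s[5:]  0  ''
   7  s[5:],s[8:]  1  'd'
   8  s[8:],s[6:]  1  'd'
   9  s[6:],s[9:]  0  ''
  10  s[9:],s[10:]  0  ''
  11  s[10:],s[0:]  2  'fa'
  12  s[0:],s[7:]  1  'f'

n(n+1)/2 = 13·14/2 = 91
Σ LCP = 0 + 1 + 0 + 1 + 0 + 1 + 0 + 1 + 1 + 0 + 0 + 2 + 1 = 8
distinct = 91 − 8 = 83

83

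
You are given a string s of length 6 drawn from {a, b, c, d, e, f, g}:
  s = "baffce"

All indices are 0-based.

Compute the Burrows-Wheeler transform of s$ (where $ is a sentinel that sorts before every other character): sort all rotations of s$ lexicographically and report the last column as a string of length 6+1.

eb$fcfa

rank  rotation last
    0  $baffce  e
    1  affce$b  b
    2  baffce$  $
    3  ce$baff  f
    4  e$baffc  c
    5  fce$baf  f
    6  ffce$ba  a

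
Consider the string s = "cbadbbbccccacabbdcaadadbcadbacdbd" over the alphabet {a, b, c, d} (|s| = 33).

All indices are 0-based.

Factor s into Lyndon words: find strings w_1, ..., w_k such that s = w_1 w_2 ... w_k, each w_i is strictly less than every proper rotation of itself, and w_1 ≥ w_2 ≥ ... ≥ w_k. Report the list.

emit factor 1: 'c' (i=0, period=1)
emit factor 2: 'b' (i=1, period=1)
emit factor 3: 'adbbbcccc' (i=2, period=9)
emit factor 4: 'ac' (i=11, period=2)
emit factor 5: 'abbdc' (i=13, period=5)
emit factor 6: 'aadadbcadbacdbd' (i=18, period=15)

["c", "b", "adbbbcccc", "ac", "abbdc", "aadadbcadbacdbd"]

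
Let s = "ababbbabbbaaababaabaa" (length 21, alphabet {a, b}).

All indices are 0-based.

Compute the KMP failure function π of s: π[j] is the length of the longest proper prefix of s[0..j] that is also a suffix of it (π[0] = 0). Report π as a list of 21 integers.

[0, 0, 1, 2, 0, 0, 1, 2, 0, 0, 1, 1, 1, 2, 3, 4, 3, 1, 2, 3, 1]

π[0] = 0
j=1 s[j]='b': π[1]=0 (border '')
j=2 s[j]='a': π[2]=1 (border 'a')
j=3 s[j]='b': π[3]=2 (border 'ab')
j=4 s[j]='b': k: 2→0; π[4]=0 (border '')
j=5 s[j]='b': π[5]=0 (border '')
j=6 s[j]='a': π[6]=1 (border 'a')
j=7 s[j]='b': π[7]=2 (border 'ab')
j=8 s[j]='b': k: 2→0; π[8]=0 (border '')
j=9 s[j]='b': π[9]=0 (border '')
j=10 s[j]='a': π[10]=1 (border 'a')
j=11 s[j]='a': k: 1→0; π[11]=1 (border 'a')
j=12 s[j]='a': k: 1→0; π[12]=1 (border 'a')
j=13 s[j]='b': π[13]=2 (border 'ab')
j=14 s[j]='a': π[14]=3 (border 'aba')
j=15 s[j]='b': π[15]=4 (border 'abab')
j=16 s[j]='a': k: 4→2; π[16]=3 (border 'aba')
j=17 s[j]='a': k: 3→1→0; π[17]=1 (border 'a')
j=18 s[j]='b': π[18]=2 (border 'ab')
j=19 s[j]='a': π[19]=3 (border 'aba')
j=20 s[j]='a': k: 3→1→0; π[20]=1 (border 'a')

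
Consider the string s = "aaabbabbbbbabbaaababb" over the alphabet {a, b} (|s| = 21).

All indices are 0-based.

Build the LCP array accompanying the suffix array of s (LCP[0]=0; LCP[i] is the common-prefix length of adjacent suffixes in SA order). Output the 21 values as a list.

[0, 4, 2, 3, 1, 2, 3, 4, 3, 0, 1, 2, 4, 4, 1, 2, 3, 5, 2, 3, 4]

rank→(start, suffix):
  0 → (14, 'aaababb')
  1 → (0, 'aaabbabbbbbabbaaababb')
  2 → (15, 'aababb')
  3 → (1, 'aabbabbbbbabbaaababb')
  4 → (16, 'ababb')
  5 → (18, 'abb')
  6 → (11, 'abbaaababb')
  7 → (2, 'abbabbbbbabbaaababb')
  8 → (5, 'abbbbbabbaaababb')
  9 → (20, 'b')
  10 → (13, 'baaababb')
  11 → (17, 'babb')
  12 → (10, 'babbaaababb')
  13 → (4, 'babbbbbabbaaababb')
  14 → (19, 'bb')
  15 → (12, 'bbaaababb')
  16 → (9, 'bbabbaaababb')
  17 → (3, 'bbabbbbbabbaaababb')
  18 → (8, 'bbbabbaaababb')
  19 → (7, 'bbbbabbaaababb')
  20 → (6, 'bbbbbabbaaababb')

SA = [14, 0, 15, 1, 16, 18, 11, 2, 5, 20, 13, 17, 10, 4, 19, 12, 9, 3, 8, 7, 6]
i: (SA[i-1],SA[i]) lcp shared
  1: (14,0) 4 'aaab'
  2: (0,15) 2 'aa'
  3: (15,1) 3 'aab'
  4: (1,16) 1 'a'
  5: (16,18) 2 'ab'
  6: (18,11) 3 'abb'
  7: (11,2) 4 'abba'
  8: (2,5) 3 'abb'
  9: (5,20) 0 ''
  10: (20,13) 1 'b'
  11: (13,17) 2 'ba'
  12: (17,10) 4 'babb'
  13: (10,4) 4 'babb'
  14: (4,19) 1 'b'
  15: (19,12) 2 'bb'
  16: (12,9) 3 'bba'
  17: (9,3) 5 'bbabb'
  18: (3,8) 2 'bb'
  19: (8,7) 3 'bbb'
  20: (7,6) 4 'bbbb'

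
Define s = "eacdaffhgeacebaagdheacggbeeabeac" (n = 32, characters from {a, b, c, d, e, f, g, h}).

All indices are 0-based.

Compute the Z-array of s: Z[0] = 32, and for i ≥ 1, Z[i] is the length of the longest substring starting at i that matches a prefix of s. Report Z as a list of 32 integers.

Z[0]=32
i=1: i≥r, start 0; Z[1]=0
i=2: i≥r, start 0; Z[2]=0
i=3: i≥r, start 0; Z[3]=0
i=4: i≥r, start 0; Z[4]=0
i=5: i≥r, start 0; Z[5]=0
i=6: i≥r, start 0; Z[6]=0
i=7: i≥r, start 0; Z[7]=0
i=8: i≥r, start 0; Z[8]=0
i=9: i≥r, start 0; Z[9]=3 scan→box=[9,12)
i=10: min(r-i=2, Z[1]=0)=0; Z[10]=0
i=11: min(r-i=1, Z[2]=0)=0; Z[11]=0
i=12: i≥r, start 0; Z[12]=1 scan→box=[12,13)
i=13: i≥r, start 0; Z[13]=0
i=14: i≥r, start 0; Z[14]=0
i=15: i≥r, start 0; Z[15]=0
i=16: i≥r, start 0; Z[16]=0
i=17: i≥r, start 0; Z[17]=0
i=18: i≥r, start 0; Z[18]=0
i=19: i≥r, start 0; Z[19]=3 scan→box=[19,22)
i=20: min(r-i=2, Z[1]=0)=0; Z[20]=0
i=21: min(r-i=1, Z[2]=0)=0; Z[21]=0
i=22: i≥r, start 0; Z[22]=0
i=23: i≥r, start 0; Z[23]=0
i=24: i≥r, start 0; Z[24]=0
i=25: i≥r, start 0; Z[25]=1 scan→box=[25,26)
i=26: i≥r, start 0; Z[26]=2 scan→box=[26,28)
i=27: min(r-i=1, Z[1]=0)=0; Z[27]=0
i=28: i≥r, start 0; Z[28]=0
i=29: i≥r, start 0; Z[29]=3 scan→box=[29,32)
i=30: min(r-i=2, Z[1]=0)=0; Z[30]=0
i=31: min(r-i=1, Z[2]=0)=0; Z[31]=0

[32, 0, 0, 0, 0, 0, 0, 0, 0, 3, 0, 0, 1, 0, 0, 0, 0, 0, 0, 3, 0, 0, 0, 0, 0, 1, 2, 0, 0, 3, 0, 0]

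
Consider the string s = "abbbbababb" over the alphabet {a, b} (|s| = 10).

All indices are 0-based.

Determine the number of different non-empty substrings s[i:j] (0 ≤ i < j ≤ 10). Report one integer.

rank | idx | suffix
   0 |   5 | ababb
   1 |   7 | abb
   2 |   0 | abbbbababb
   3 |   9 | b
   4 |   4 | bababb
   5 |   6 | babb
   6 |   8 | bb
   7 |   3 | bbababb
   8 |   2 | bbbababb
   9 |   1 | bbbbababb

SA = [5, 7, 0, 9, 4, 6, 8, 3, 2, 1]
[i] adj suffixes → lcp
  [1] 5/7 → 2 ('ab')
  [2] 7/0 → 3 ('abb')
  [3] 0/9 → 0 ('')
  [4] 9/4 → 1 ('b')
  [5] 4/6 → 3 ('bab')
  [6] 6/8 → 1 ('b')
  [7] 8/3 → 2 ('bb')
  [8] 3/2 → 2 ('bb')
  [9] 2/1 → 3 ('bbb')

n(n+1)/2 = 10·11/2 = 55
Σ LCP = 0 + 2 + 3 + 0 + 1 + 3 + 1 + 2 + 2 + 3 = 17
distinct = 55 − 17 = 38

38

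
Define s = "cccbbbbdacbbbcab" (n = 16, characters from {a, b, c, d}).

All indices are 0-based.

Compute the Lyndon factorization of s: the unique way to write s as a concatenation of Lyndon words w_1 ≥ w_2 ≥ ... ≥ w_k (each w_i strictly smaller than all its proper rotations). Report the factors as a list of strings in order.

emit factor 1: 'c' (i=0, period=1)
emit factor 2: 'c' (i=1, period=1)
emit factor 3: 'c' (i=2, period=1)
emit factor 4: 'bbbbd' (i=3, period=5)
emit factor 5: 'acbbbc' (i=8, period=6)
emit factor 6: 'ab' (i=14, period=2)

["c", "c", "c", "bbbbd", "acbbbc", "ab"]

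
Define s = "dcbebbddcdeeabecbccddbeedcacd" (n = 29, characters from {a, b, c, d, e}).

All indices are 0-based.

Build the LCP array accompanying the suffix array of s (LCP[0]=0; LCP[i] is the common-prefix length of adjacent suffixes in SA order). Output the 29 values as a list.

[0, 1, 0, 1, 1, 1, 2, 2, 0, 1, 2, 1, 1, 2, 2, 0, 1, 1, 2, 2, 1, 2, 1, 0, 1, 1, 1, 1, 2]

sorted suffixes:
  #0 SA[0]=12  'abecbccddbeedcacd'
  #1 SA[1]=26  'acd'
  #2 SA[2]=4  'bbddcdeeabecbccddbeedcacd'
  #3 SA[3]=16  'bccddbeedcacd'
  #4 SA[4]=5  'bddcdeeabecbccddbeedcacd'
  #5 SA[5]=2  'bebbddcdeeabecbccddbeedcacd'
  #6 SA[6]=13  'becbccddbeedcacd'
  #7 SA[7]=21  'beedcacd'
  #8 SA[8]=25  'cacd'
  #9 SA[9]=15  'cbccddbeedcacd'
  #10 SA[10]=1  'cbebbddcdeeabecbccddbeedcacd'
  #11 SA[11]=17  'ccddbeedcacd'
  #12 SA[12]=27  'cd'
  #13 SA[13]=18  'cddbeedcacd'
  #14 SA[14]=8  'cdeeabecbccddbeedcacd'
  #15 SA[15]=28  'd'
  #16 SA[16]=20  'dbeedcacd'
  #17 SA[17]=24  'dcacd'
  #18 SA[18]=0  'dcbebbddcdeeabecbccddbeedcacd'
  #19 SA[19]=7  'dcdeeabecbccddbeedcacd'
  #20 SA[20]=19  'ddbeedcacd'
  #21 SA[21]=6  'ddcdeeabecbccddbeedcacd'
  #22 SA[22]=9  'deeabecbccddbeedcacd'
  #23 SA[23]=11  'eabecbccddbeedcacd'
  #24 SA[24]=3  'ebbddcdeeabecbccddbeedcacd'
  #25 SA[25]=14  'ecbccddbeedcacd'
  #26 SA[26]=23  'edcacd'
  #27 SA[27]=10  'eeabecbccddbeedcacd'
  #28 SA[28]=22  'eedcacd'

SA = [12, 26, 4, 16, 5, 2, 13, 21, 25, 15, 1, 17, 27, 18, 8, 28, 20, 24, 0, 7, 19, 6, 9, 11, 3, 14, 23, 10, 22]
[i] adj suffixes → lcp
  [1] 12/26 → 1 ('a')
  [2] 26/4 → 0 ('')
  [3] 4/16 → 1 ('b')
  [4] 16/5 → 1 ('b')
  [5] 5/2 → 1 ('b')
  [6] 2/13 → 2 ('be')
  [7] 13/21 → 2 ('be')
  [8] 21/25 → 0 ('')
  [9] 25/15 → 1 ('c')
  [10] 15/1 → 2 ('cb')
  [11] 1/17 → 1 ('c')
  [12] 17/27 → 1 ('c')
  [13] 27/18 → 2 ('cd')
  [14] 18/8 → 2 ('cd')
  [15] 8/28 → 0 ('')
  [16] 28/20 → 1 ('d')
  [17] 20/24 → 1 ('d')
  [18] 24/0 → 2 ('dc')
  [19] 0/7 → 2 ('dc')
  [20] 7/19 → 1 ('d')
  [21] 19/6 → 2 ('dd')
  [22] 6/9 → 1 ('d')
  [23] 9/11 → 0 ('')
  [24] 11/3 → 1 ('e')
  [25] 3/14 → 1 ('e')
  [26] 14/23 → 1 ('e')
  [27] 23/10 → 1 ('e')
  [28] 10/22 → 2 ('ee')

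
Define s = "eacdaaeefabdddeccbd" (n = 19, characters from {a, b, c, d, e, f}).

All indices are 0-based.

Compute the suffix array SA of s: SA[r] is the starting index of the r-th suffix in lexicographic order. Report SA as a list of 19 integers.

sorted suffixes:
  #0 SA[0]=4  'aaeefabdddeccbd'
  #1 SA[1]=9  'abdddeccbd'
  #2 SA[2]=1  'acdaaeefabdddeccbd'
  #3 SA[3]=5  'aeefabdddeccbd'
  #4 SA[4]=17  'bd'
  #5 SA[5]=10  'bdddeccbd'
  #6 SA[6]=16  'cbd'
  #7 SA[7]=15  'ccbd'
  #8 SA[8]=2  'cdaaeefabdddeccbd'
  #9 SA[9]=18  'd'
  #10 SA[10]=3  'daaeefabdddeccbd'
  #11 SA[11]=11  'dddeccbd'
  #12 SA[12]=12  'ddeccbd'
  #13 SA[13]=13  'deccbd'
  #14 SA[14]=0  'eacdaaeefabdddeccbd'
  #15 SA[15]=14  'eccbd'
  #16 SA[16]=6  'eefabdddeccbd'
  #17 SA[17]=7  'efabdddeccbd'
  #18 SA[18]=8  'fabdddeccbd'

[4, 9, 1, 5, 17, 10, 16, 15, 2, 18, 3, 11, 12, 13, 0, 14, 6, 7, 8]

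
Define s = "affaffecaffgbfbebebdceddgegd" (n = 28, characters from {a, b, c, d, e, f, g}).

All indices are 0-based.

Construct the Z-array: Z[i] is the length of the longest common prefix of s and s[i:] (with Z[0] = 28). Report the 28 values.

Z[0]=28
i=1: outside box; Z[1]=0
i=2: outside box; Z[2]=0
i=3: outside box; Z[3]=3 extend→box=[3,6)
i=4: min(r-i=2, Z[1]=0)=0; Z[4]=0
i=5: min(r-i=1, Z[2]=0)=0; Z[5]=0
i=6: outside box; Z[6]=0
i=7: outside box; Z[7]=0
i=8: outside box; Z[8]=3 extend→box=[8,11)
i=9: min(r-i=2, Z[1]=0)=0; Z[9]=0
i=10: min(r-i=1, Z[2]=0)=0; Z[10]=0
i=11: outside box; Z[11]=0
i=12: outside box; Z[12]=0
i=13: outside box; Z[13]=0
i=14: outside box; Z[14]=0
i=15: outside box; Z[15]=0
i=16: outside box; Z[16]=0
i=17: outside box; Z[17]=0
i=18: outside box; Z[18]=0
i=19: outside box; Z[19]=0
i=20: outside box; Z[20]=0
i=21: outside box; Z[21]=0
i=22: outside box; Z[22]=0
i=23: outside box; Z[23]=0
i=24: outside box; Z[24]=0
i=25: outside box; Z[25]=0
i=26: outside box; Z[26]=0
i=27: outside box; Z[27]=0

[28, 0, 0, 3, 0, 0, 0, 0, 3, 0, 0, 0, 0, 0, 0, 0, 0, 0, 0, 0, 0, 0, 0, 0, 0, 0, 0, 0]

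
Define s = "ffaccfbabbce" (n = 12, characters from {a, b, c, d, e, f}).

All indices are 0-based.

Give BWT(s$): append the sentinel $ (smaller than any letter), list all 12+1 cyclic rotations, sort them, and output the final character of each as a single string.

rank  rotation       last
    0  $ffaccfbabbce  e
    1  abbce$ffaccfb  b
    2  accfbabbce$ff  f
    3  babbce$ffaccf  f
    4  bbce$ffaccfba  a
    5  bce$ffaccfbab  b
    6  ccfbabbce$ffa  a
    7  ce$ffaccfbabb  b
    8  cfbabbce$ffac  c
    9  e$ffaccfbabbc  c
   10  faccfbabbce$f  f
   11  fbabbce$ffacc  c
   12  ffaccfbabbce$  $

ebffababccfc$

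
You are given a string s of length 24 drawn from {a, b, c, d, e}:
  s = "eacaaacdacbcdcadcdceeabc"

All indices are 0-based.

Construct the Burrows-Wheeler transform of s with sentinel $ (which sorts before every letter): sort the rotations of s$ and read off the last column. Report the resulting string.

ccaeedacacbadaabddccace$c

rank  rotation                   last
    0  $eacaaacdacbcdcadcdceeabc  c
    1  aaacdacbcdcadcdceeabc$eac  c
    2  aacdacbcdcadcdceeabc$eaca  a
    3  abc$eacaaacdacbcdcadcdcee  e
    4  acaaacdacbcdcadcdceeabc$e  e
    5  acbcdcadcdceeabc$eacaaacd  d
    6  acdacbcdcadcdceeabc$eacaa  a
    7  adcdceeabc$eacaaacdacbcdc  c
    8  bc$eacaaacdacbcdcadcdceea  a
    9  bcdcadcdceeabc$eacaaacdac  c
   10  c$eacaaacdacbcdcadcdceeab  b
   11  caaacdacbcdcadcdceeabc$ea  a
   12  cadcdceeabc$eacaaacdacbcd  d
   13  cbcdcadcdceeabc$eacaaacda  a
   14  cdacbcdcadcdceeabc$eacaaa  a
   15  cdcadcdceeabc$eacaaacdacb  b
   16  cdceeabc$eacaaacdacbcdcad  d
   17  ceeabc$eacaaacdacbcdcadcd  d
   18  dacbcdcadcdceeabc$eacaaac  c
   19  dcadcdceeabc$eacaaacdacbc  c
   20  dcdceeabc$eacaaacdacbcdca  a
   21  dceeabc$eacaaacdacbcdcadc  c
   22  eabc$eacaaacdacbcdcadcdce  e
   23  eacaaacdacbcdcadcdceeabc$  $
   24  eeabc$eacaaacdacbcdcadcdc  c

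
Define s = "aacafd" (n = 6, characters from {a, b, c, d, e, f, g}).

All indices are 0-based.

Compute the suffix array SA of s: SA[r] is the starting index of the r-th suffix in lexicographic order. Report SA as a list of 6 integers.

[0, 1, 3, 2, 5, 4]

sorted suffixes:
  #0 SA[0]=0  'aacafd'
  #1 SA[1]=1  'acafd'
  #2 SA[2]=3  'afd'
  #3 SA[3]=2  'cafd'
  #4 SA[4]=5  'd'
  #5 SA[5]=4  'fd'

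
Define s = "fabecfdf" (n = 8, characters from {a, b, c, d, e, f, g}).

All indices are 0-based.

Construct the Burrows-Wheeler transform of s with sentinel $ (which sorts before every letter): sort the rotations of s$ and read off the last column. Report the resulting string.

ffaefbd$c

rank  rotation   last
    0  $fabecfdf  f
    1  abecfdf$f  f
    2  becfdf$fa  a
    3  cfdf$fabe  e
    4  df$fabecf  f
    5  ecfdf$fab  b
    6  f$fabecfd  d
    7  fabecfdf$  $
    8  fdf$fabec  c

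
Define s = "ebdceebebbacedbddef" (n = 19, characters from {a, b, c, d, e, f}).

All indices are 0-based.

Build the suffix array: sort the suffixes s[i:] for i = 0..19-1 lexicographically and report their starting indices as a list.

rank | idx | suffix
   0 |  10 | acedbddef
   1 |   9 | bacedbddef
   2 |   8 | bbacedbddef
   3 |   1 | bdceebebbacedbddef
   4 |  14 | bddef
   5 |   6 | bebbacedbddef
   6 |  11 | cedbddef
   7 |   3 | ceebebbacedbddef
   8 |  13 | dbddef
   9 |   2 | dceebebbacedbddef
  10 |  15 | ddef
  11 |  16 | def
  12 |   7 | ebbacedbddef
  13 |   0 | ebdceebebbacedbddef
  14 |   5 | ebebbacedbddef
  15 |  12 | edbddef
  16 |   4 | eebebbacedbddef
  17 |  17 | ef
  18 |  18 | f

[10, 9, 8, 1, 14, 6, 11, 3, 13, 2, 15, 16, 7, 0, 5, 12, 4, 17, 18]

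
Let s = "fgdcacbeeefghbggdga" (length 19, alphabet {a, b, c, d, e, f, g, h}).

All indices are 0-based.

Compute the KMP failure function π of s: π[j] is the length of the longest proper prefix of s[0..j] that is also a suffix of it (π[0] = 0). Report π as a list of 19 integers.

π[0] = 0
j=1 s[j]='g': π[1]=0 (border '')
j=2 s[j]='d': π[2]=0 (border '')
j=3 s[j]='c': π[3]=0 (border '')
j=4 s[j]='a': π[4]=0 (border '')
j=5 s[j]='c': π[5]=0 (border '')
j=6 s[j]='b': π[6]=0 (border '')
j=7 s[j]='e': π[7]=0 (border '')
j=8 s[j]='e': π[8]=0 (border '')
j=9 s[j]='e': π[9]=0 (border '')
j=10 s[j]='f': π[10]=1 (border 'f')
j=11 s[j]='g': π[11]=2 (border 'fg')
j=12 s[j]='h': k: 2→0; π[12]=0 (border '')
j=13 s[j]='b': π[13]=0 (border '')
j=14 s[j]='g': π[14]=0 (border '')
j=15 s[j]='g': π[15]=0 (border '')
j=16 s[j]='d': π[16]=0 (border '')
j=17 s[j]='g': π[17]=0 (border '')
j=18 s[j]='a': π[18]=0 (border '')

[0, 0, 0, 0, 0, 0, 0, 0, 0, 0, 1, 2, 0, 0, 0, 0, 0, 0, 0]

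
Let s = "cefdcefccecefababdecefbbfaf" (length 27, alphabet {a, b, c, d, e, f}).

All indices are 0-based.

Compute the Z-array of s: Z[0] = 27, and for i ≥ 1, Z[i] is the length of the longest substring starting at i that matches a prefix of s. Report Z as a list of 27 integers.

[27, 0, 0, 0, 3, 0, 0, 1, 2, 0, 3, 0, 0, 0, 0, 0, 0, 0, 0, 3, 0, 0, 0, 0, 0, 0, 0]

Z[0]=27
i=1: outside box; Z[1]=0
i=2: outside box; Z[2]=0
i=3: outside box; Z[3]=0
i=4: outside box; Z[4]=3 grow→box=[4,7)
i=5: min(r-i=2, Z[1]=0)=0; Z[5]=0
i=6: min(r-i=1, Z[2]=0)=0; Z[6]=0
i=7: outside box; Z[7]=1 grow→box=[7,8)
i=8: outside box; Z[8]=2 grow→box=[8,10)
i=9: min(r-i=1, Z[1]=0)=0; Z[9]=0
i=10: outside box; Z[10]=3 grow→box=[10,13)
i=11: min(r-i=2, Z[1]=0)=0; Z[11]=0
i=12: min(r-i=1, Z[2]=0)=0; Z[12]=0
i=13: outside box; Z[13]=0
i=14: outside box; Z[14]=0
i=15: outside box; Z[15]=0
i=16: outside box; Z[16]=0
i=17: outside box; Z[17]=0
i=18: outside box; Z[18]=0
i=19: outside box; Z[19]=3 grow→box=[19,22)
i=20: min(r-i=2, Z[1]=0)=0; Z[20]=0
i=21: min(r-i=1, Z[2]=0)=0; Z[21]=0
i=22: outside box; Z[22]=0
i=23: outside box; Z[23]=0
i=24: outside box; Z[24]=0
i=25: outside box; Z[25]=0
i=26: outside box; Z[26]=0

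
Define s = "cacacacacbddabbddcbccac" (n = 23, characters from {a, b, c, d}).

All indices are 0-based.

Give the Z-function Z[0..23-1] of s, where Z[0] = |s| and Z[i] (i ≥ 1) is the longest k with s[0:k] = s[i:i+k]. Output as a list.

[23, 0, 7, 0, 5, 0, 3, 0, 1, 0, 0, 0, 0, 0, 0, 0, 0, 1, 0, 1, 3, 0, 1]

Z[0]=23
i=1: fresh scan; Z[1]=0
i=2: fresh scan; Z[2]=7 extend→box=[2,9)
i=3: min(r-i=6, Z[1]=0)=0; Z[3]=0
i=4: min(r-i=5, Z[2]=7)=5; Z[4]=5
i=5: min(r-i=4, Z[3]=0)=0; Z[5]=0
i=6: min(r-i=3, Z[4]=5)=3; Z[6]=3
i=7: min(r-i=2, Z[5]=0)=0; Z[7]=0
i=8: min(r-i=1, Z[6]=3)=1; Z[8]=1
i=9: fresh scan; Z[9]=0
i=10: fresh scan; Z[10]=0
i=11: fresh scan; Z[11]=0
i=12: fresh scan; Z[12]=0
i=13: fresh scan; Z[13]=0
i=14: fresh scan; Z[14]=0
i=15: fresh scan; Z[15]=0
i=16: fresh scan; Z[16]=0
i=17: fresh scan; Z[17]=1 extend→box=[17,18)
i=18: fresh scan; Z[18]=0
i=19: fresh scan; Z[19]=1 extend→box=[19,20)
i=20: fresh scan; Z[20]=3 extend→box=[20,23)
i=21: min(r-i=2, Z[1]=0)=0; Z[21]=0
i=22: min(r-i=1, Z[2]=7)=1; Z[22]=1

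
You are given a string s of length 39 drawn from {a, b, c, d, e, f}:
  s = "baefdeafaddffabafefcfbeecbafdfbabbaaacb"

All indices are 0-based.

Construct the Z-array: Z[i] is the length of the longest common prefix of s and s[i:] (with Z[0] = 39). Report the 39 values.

[39, 0, 0, 0, 0, 0, 0, 0, 0, 0, 0, 0, 0, 0, 2, 0, 0, 0, 0, 0, 0, 1, 0, 0, 0, 2, 0, 0, 0, 0, 2, 0, 1, 2, 0, 0, 0, 0, 1]

Z[0]=39
i=1: i≥r, start 0; Z[1]=0
i=2: i≥r, start 0; Z[2]=0
i=3: i≥r, start 0; Z[3]=0
i=4: i≥r, start 0; Z[4]=0
i=5: i≥r, start 0; Z[5]=0
i=6: i≥r, start 0; Z[6]=0
i=7: i≥r, start 0; Z[7]=0
i=8: i≥r, start 0; Z[8]=0
i=9: i≥r, start 0; Z[9]=0
i=10: i≥r, start 0; Z[10]=0
i=11: i≥r, start 0; Z[11]=0
i=12: i≥r, start 0; Z[12]=0
i=13: i≥r, start 0; Z[13]=0
i=14: i≥r, start 0; Z[14]=2 grow→box=[14,16)
i=15: min(r-i=1, Z[1]=0)=0; Z[15]=0
i=16: i≥r, start 0; Z[16]=0
i=17: i≥r, start 0; Z[17]=0
i=18: i≥r, start 0; Z[18]=0
i=19: i≥r, start 0; Z[19]=0
i=20: i≥r, start 0; Z[20]=0
i=21: i≥r, start 0; Z[21]=1 grow→box=[21,22)
i=22: i≥r, start 0; Z[22]=0
i=23: i≥r, start 0; Z[23]=0
i=24: i≥r, start 0; Z[24]=0
i=25: i≥r, start 0; Z[25]=2 grow→box=[25,27)
i=26: min(r-i=1, Z[1]=0)=0; Z[26]=0
i=27: i≥r, start 0; Z[27]=0
i=28: i≥r, start 0; Z[28]=0
i=29: i≥r, start 0; Z[29]=0
i=30: i≥r, start 0; Z[30]=2 grow→box=[30,32)
i=31: min(r-i=1, Z[1]=0)=0; Z[31]=0
i=32: i≥r, start 0; Z[32]=1 grow→box=[32,33)
i=33: i≥r, start 0; Z[33]=2 grow→box=[33,35)
i=34: min(r-i=1, Z[1]=0)=0; Z[34]=0
i=35: i≥r, start 0; Z[35]=0
i=36: i≥r, start 0; Z[36]=0
i=37: i≥r, start 0; Z[37]=0
i=38: i≥r, start 0; Z[38]=1 grow→box=[38,39)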